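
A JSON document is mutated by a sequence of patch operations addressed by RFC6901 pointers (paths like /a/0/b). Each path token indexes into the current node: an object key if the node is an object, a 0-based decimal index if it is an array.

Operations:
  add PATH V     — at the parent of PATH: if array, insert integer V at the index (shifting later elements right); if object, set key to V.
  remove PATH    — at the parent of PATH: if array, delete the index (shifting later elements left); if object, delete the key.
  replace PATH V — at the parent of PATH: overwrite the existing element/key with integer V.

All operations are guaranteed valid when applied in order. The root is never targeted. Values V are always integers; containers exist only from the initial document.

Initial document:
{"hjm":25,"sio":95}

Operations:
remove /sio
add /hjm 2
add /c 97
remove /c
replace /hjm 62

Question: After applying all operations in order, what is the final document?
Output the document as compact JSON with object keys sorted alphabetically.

Answer: {"hjm":62}

Derivation:
After op 1 (remove /sio): {"hjm":25}
After op 2 (add /hjm 2): {"hjm":2}
After op 3 (add /c 97): {"c":97,"hjm":2}
After op 4 (remove /c): {"hjm":2}
After op 5 (replace /hjm 62): {"hjm":62}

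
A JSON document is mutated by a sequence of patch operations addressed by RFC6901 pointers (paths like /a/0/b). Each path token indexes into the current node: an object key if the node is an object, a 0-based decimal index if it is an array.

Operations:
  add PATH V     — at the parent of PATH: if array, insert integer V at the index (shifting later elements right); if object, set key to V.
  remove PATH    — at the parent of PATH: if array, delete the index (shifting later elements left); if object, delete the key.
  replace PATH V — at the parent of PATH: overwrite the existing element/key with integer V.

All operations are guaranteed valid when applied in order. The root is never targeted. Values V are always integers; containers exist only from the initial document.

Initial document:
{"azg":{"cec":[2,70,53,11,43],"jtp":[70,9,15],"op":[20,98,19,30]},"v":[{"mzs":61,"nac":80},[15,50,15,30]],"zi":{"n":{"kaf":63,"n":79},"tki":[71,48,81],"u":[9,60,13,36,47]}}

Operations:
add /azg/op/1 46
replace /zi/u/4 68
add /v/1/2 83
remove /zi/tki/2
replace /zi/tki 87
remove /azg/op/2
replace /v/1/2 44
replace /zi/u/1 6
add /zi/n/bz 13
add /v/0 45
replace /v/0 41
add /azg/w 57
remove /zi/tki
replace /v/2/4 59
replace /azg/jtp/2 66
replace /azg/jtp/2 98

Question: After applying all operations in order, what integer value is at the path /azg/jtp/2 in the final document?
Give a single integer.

Answer: 98

Derivation:
After op 1 (add /azg/op/1 46): {"azg":{"cec":[2,70,53,11,43],"jtp":[70,9,15],"op":[20,46,98,19,30]},"v":[{"mzs":61,"nac":80},[15,50,15,30]],"zi":{"n":{"kaf":63,"n":79},"tki":[71,48,81],"u":[9,60,13,36,47]}}
After op 2 (replace /zi/u/4 68): {"azg":{"cec":[2,70,53,11,43],"jtp":[70,9,15],"op":[20,46,98,19,30]},"v":[{"mzs":61,"nac":80},[15,50,15,30]],"zi":{"n":{"kaf":63,"n":79},"tki":[71,48,81],"u":[9,60,13,36,68]}}
After op 3 (add /v/1/2 83): {"azg":{"cec":[2,70,53,11,43],"jtp":[70,9,15],"op":[20,46,98,19,30]},"v":[{"mzs":61,"nac":80},[15,50,83,15,30]],"zi":{"n":{"kaf":63,"n":79},"tki":[71,48,81],"u":[9,60,13,36,68]}}
After op 4 (remove /zi/tki/2): {"azg":{"cec":[2,70,53,11,43],"jtp":[70,9,15],"op":[20,46,98,19,30]},"v":[{"mzs":61,"nac":80},[15,50,83,15,30]],"zi":{"n":{"kaf":63,"n":79},"tki":[71,48],"u":[9,60,13,36,68]}}
After op 5 (replace /zi/tki 87): {"azg":{"cec":[2,70,53,11,43],"jtp":[70,9,15],"op":[20,46,98,19,30]},"v":[{"mzs":61,"nac":80},[15,50,83,15,30]],"zi":{"n":{"kaf":63,"n":79},"tki":87,"u":[9,60,13,36,68]}}
After op 6 (remove /azg/op/2): {"azg":{"cec":[2,70,53,11,43],"jtp":[70,9,15],"op":[20,46,19,30]},"v":[{"mzs":61,"nac":80},[15,50,83,15,30]],"zi":{"n":{"kaf":63,"n":79},"tki":87,"u":[9,60,13,36,68]}}
After op 7 (replace /v/1/2 44): {"azg":{"cec":[2,70,53,11,43],"jtp":[70,9,15],"op":[20,46,19,30]},"v":[{"mzs":61,"nac":80},[15,50,44,15,30]],"zi":{"n":{"kaf":63,"n":79},"tki":87,"u":[9,60,13,36,68]}}
After op 8 (replace /zi/u/1 6): {"azg":{"cec":[2,70,53,11,43],"jtp":[70,9,15],"op":[20,46,19,30]},"v":[{"mzs":61,"nac":80},[15,50,44,15,30]],"zi":{"n":{"kaf":63,"n":79},"tki":87,"u":[9,6,13,36,68]}}
After op 9 (add /zi/n/bz 13): {"azg":{"cec":[2,70,53,11,43],"jtp":[70,9,15],"op":[20,46,19,30]},"v":[{"mzs":61,"nac":80},[15,50,44,15,30]],"zi":{"n":{"bz":13,"kaf":63,"n":79},"tki":87,"u":[9,6,13,36,68]}}
After op 10 (add /v/0 45): {"azg":{"cec":[2,70,53,11,43],"jtp":[70,9,15],"op":[20,46,19,30]},"v":[45,{"mzs":61,"nac":80},[15,50,44,15,30]],"zi":{"n":{"bz":13,"kaf":63,"n":79},"tki":87,"u":[9,6,13,36,68]}}
After op 11 (replace /v/0 41): {"azg":{"cec":[2,70,53,11,43],"jtp":[70,9,15],"op":[20,46,19,30]},"v":[41,{"mzs":61,"nac":80},[15,50,44,15,30]],"zi":{"n":{"bz":13,"kaf":63,"n":79},"tki":87,"u":[9,6,13,36,68]}}
After op 12 (add /azg/w 57): {"azg":{"cec":[2,70,53,11,43],"jtp":[70,9,15],"op":[20,46,19,30],"w":57},"v":[41,{"mzs":61,"nac":80},[15,50,44,15,30]],"zi":{"n":{"bz":13,"kaf":63,"n":79},"tki":87,"u":[9,6,13,36,68]}}
After op 13 (remove /zi/tki): {"azg":{"cec":[2,70,53,11,43],"jtp":[70,9,15],"op":[20,46,19,30],"w":57},"v":[41,{"mzs":61,"nac":80},[15,50,44,15,30]],"zi":{"n":{"bz":13,"kaf":63,"n":79},"u":[9,6,13,36,68]}}
After op 14 (replace /v/2/4 59): {"azg":{"cec":[2,70,53,11,43],"jtp":[70,9,15],"op":[20,46,19,30],"w":57},"v":[41,{"mzs":61,"nac":80},[15,50,44,15,59]],"zi":{"n":{"bz":13,"kaf":63,"n":79},"u":[9,6,13,36,68]}}
After op 15 (replace /azg/jtp/2 66): {"azg":{"cec":[2,70,53,11,43],"jtp":[70,9,66],"op":[20,46,19,30],"w":57},"v":[41,{"mzs":61,"nac":80},[15,50,44,15,59]],"zi":{"n":{"bz":13,"kaf":63,"n":79},"u":[9,6,13,36,68]}}
After op 16 (replace /azg/jtp/2 98): {"azg":{"cec":[2,70,53,11,43],"jtp":[70,9,98],"op":[20,46,19,30],"w":57},"v":[41,{"mzs":61,"nac":80},[15,50,44,15,59]],"zi":{"n":{"bz":13,"kaf":63,"n":79},"u":[9,6,13,36,68]}}
Value at /azg/jtp/2: 98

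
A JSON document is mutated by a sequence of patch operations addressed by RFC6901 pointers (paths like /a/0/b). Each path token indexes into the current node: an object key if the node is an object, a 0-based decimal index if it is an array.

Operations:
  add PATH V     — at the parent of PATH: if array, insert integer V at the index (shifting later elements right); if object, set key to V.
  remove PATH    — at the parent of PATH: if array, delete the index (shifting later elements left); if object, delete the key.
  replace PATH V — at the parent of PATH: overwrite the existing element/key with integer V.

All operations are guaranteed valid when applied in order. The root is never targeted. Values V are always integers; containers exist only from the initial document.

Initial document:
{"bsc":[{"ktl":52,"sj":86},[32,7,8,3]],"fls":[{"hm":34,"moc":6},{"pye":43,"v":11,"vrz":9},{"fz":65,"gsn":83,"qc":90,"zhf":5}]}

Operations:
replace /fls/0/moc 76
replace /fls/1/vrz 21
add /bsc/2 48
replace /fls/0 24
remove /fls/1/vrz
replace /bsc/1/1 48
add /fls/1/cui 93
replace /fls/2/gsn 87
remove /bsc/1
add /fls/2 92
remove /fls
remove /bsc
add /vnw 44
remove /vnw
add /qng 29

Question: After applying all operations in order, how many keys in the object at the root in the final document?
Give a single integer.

After op 1 (replace /fls/0/moc 76): {"bsc":[{"ktl":52,"sj":86},[32,7,8,3]],"fls":[{"hm":34,"moc":76},{"pye":43,"v":11,"vrz":9},{"fz":65,"gsn":83,"qc":90,"zhf":5}]}
After op 2 (replace /fls/1/vrz 21): {"bsc":[{"ktl":52,"sj":86},[32,7,8,3]],"fls":[{"hm":34,"moc":76},{"pye":43,"v":11,"vrz":21},{"fz":65,"gsn":83,"qc":90,"zhf":5}]}
After op 3 (add /bsc/2 48): {"bsc":[{"ktl":52,"sj":86},[32,7,8,3],48],"fls":[{"hm":34,"moc":76},{"pye":43,"v":11,"vrz":21},{"fz":65,"gsn":83,"qc":90,"zhf":5}]}
After op 4 (replace /fls/0 24): {"bsc":[{"ktl":52,"sj":86},[32,7,8,3],48],"fls":[24,{"pye":43,"v":11,"vrz":21},{"fz":65,"gsn":83,"qc":90,"zhf":5}]}
After op 5 (remove /fls/1/vrz): {"bsc":[{"ktl":52,"sj":86},[32,7,8,3],48],"fls":[24,{"pye":43,"v":11},{"fz":65,"gsn":83,"qc":90,"zhf":5}]}
After op 6 (replace /bsc/1/1 48): {"bsc":[{"ktl":52,"sj":86},[32,48,8,3],48],"fls":[24,{"pye":43,"v":11},{"fz":65,"gsn":83,"qc":90,"zhf":5}]}
After op 7 (add /fls/1/cui 93): {"bsc":[{"ktl":52,"sj":86},[32,48,8,3],48],"fls":[24,{"cui":93,"pye":43,"v":11},{"fz":65,"gsn":83,"qc":90,"zhf":5}]}
After op 8 (replace /fls/2/gsn 87): {"bsc":[{"ktl":52,"sj":86},[32,48,8,3],48],"fls":[24,{"cui":93,"pye":43,"v":11},{"fz":65,"gsn":87,"qc":90,"zhf":5}]}
After op 9 (remove /bsc/1): {"bsc":[{"ktl":52,"sj":86},48],"fls":[24,{"cui":93,"pye":43,"v":11},{"fz":65,"gsn":87,"qc":90,"zhf":5}]}
After op 10 (add /fls/2 92): {"bsc":[{"ktl":52,"sj":86},48],"fls":[24,{"cui":93,"pye":43,"v":11},92,{"fz":65,"gsn":87,"qc":90,"zhf":5}]}
After op 11 (remove /fls): {"bsc":[{"ktl":52,"sj":86},48]}
After op 12 (remove /bsc): {}
After op 13 (add /vnw 44): {"vnw":44}
After op 14 (remove /vnw): {}
After op 15 (add /qng 29): {"qng":29}
Size at the root: 1

Answer: 1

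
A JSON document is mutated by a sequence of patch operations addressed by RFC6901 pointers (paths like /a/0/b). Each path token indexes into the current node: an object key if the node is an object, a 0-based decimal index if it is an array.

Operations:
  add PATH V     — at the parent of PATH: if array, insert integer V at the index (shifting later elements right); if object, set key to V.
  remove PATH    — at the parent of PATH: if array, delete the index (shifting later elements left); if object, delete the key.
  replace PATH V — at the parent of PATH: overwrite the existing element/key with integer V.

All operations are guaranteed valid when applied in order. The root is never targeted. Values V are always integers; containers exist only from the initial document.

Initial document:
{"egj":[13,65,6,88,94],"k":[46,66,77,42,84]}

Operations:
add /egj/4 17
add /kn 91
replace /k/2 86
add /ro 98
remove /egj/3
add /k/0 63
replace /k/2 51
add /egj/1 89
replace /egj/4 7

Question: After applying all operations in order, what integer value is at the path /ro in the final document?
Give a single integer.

Answer: 98

Derivation:
After op 1 (add /egj/4 17): {"egj":[13,65,6,88,17,94],"k":[46,66,77,42,84]}
After op 2 (add /kn 91): {"egj":[13,65,6,88,17,94],"k":[46,66,77,42,84],"kn":91}
After op 3 (replace /k/2 86): {"egj":[13,65,6,88,17,94],"k":[46,66,86,42,84],"kn":91}
After op 4 (add /ro 98): {"egj":[13,65,6,88,17,94],"k":[46,66,86,42,84],"kn":91,"ro":98}
After op 5 (remove /egj/3): {"egj":[13,65,6,17,94],"k":[46,66,86,42,84],"kn":91,"ro":98}
After op 6 (add /k/0 63): {"egj":[13,65,6,17,94],"k":[63,46,66,86,42,84],"kn":91,"ro":98}
After op 7 (replace /k/2 51): {"egj":[13,65,6,17,94],"k":[63,46,51,86,42,84],"kn":91,"ro":98}
After op 8 (add /egj/1 89): {"egj":[13,89,65,6,17,94],"k":[63,46,51,86,42,84],"kn":91,"ro":98}
After op 9 (replace /egj/4 7): {"egj":[13,89,65,6,7,94],"k":[63,46,51,86,42,84],"kn":91,"ro":98}
Value at /ro: 98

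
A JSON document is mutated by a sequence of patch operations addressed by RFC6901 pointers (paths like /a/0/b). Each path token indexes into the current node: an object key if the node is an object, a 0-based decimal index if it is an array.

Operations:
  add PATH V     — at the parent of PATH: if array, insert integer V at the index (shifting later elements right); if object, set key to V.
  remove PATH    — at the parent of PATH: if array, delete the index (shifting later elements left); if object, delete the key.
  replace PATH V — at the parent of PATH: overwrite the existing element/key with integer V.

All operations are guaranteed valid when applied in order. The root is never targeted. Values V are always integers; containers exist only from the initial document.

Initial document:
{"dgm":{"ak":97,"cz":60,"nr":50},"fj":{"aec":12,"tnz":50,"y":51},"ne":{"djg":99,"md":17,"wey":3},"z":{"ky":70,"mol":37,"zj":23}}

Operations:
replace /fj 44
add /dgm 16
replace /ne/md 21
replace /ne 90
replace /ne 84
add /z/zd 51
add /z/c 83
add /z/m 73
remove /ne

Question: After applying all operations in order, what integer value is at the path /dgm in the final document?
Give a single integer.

Answer: 16

Derivation:
After op 1 (replace /fj 44): {"dgm":{"ak":97,"cz":60,"nr":50},"fj":44,"ne":{"djg":99,"md":17,"wey":3},"z":{"ky":70,"mol":37,"zj":23}}
After op 2 (add /dgm 16): {"dgm":16,"fj":44,"ne":{"djg":99,"md":17,"wey":3},"z":{"ky":70,"mol":37,"zj":23}}
After op 3 (replace /ne/md 21): {"dgm":16,"fj":44,"ne":{"djg":99,"md":21,"wey":3},"z":{"ky":70,"mol":37,"zj":23}}
After op 4 (replace /ne 90): {"dgm":16,"fj":44,"ne":90,"z":{"ky":70,"mol":37,"zj":23}}
After op 5 (replace /ne 84): {"dgm":16,"fj":44,"ne":84,"z":{"ky":70,"mol":37,"zj":23}}
After op 6 (add /z/zd 51): {"dgm":16,"fj":44,"ne":84,"z":{"ky":70,"mol":37,"zd":51,"zj":23}}
After op 7 (add /z/c 83): {"dgm":16,"fj":44,"ne":84,"z":{"c":83,"ky":70,"mol":37,"zd":51,"zj":23}}
After op 8 (add /z/m 73): {"dgm":16,"fj":44,"ne":84,"z":{"c":83,"ky":70,"m":73,"mol":37,"zd":51,"zj":23}}
After op 9 (remove /ne): {"dgm":16,"fj":44,"z":{"c":83,"ky":70,"m":73,"mol":37,"zd":51,"zj":23}}
Value at /dgm: 16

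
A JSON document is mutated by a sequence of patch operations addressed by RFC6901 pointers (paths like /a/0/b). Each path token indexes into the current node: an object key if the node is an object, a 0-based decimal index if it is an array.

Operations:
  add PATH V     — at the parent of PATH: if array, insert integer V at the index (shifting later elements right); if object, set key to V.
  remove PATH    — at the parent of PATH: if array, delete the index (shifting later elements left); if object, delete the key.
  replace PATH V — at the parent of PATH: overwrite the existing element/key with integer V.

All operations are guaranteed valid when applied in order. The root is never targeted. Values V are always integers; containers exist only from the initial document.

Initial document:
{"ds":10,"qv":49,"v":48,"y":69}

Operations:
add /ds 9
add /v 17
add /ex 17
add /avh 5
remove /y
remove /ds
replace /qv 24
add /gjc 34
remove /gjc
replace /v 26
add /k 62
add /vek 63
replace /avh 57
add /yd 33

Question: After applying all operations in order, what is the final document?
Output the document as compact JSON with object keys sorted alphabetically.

Answer: {"avh":57,"ex":17,"k":62,"qv":24,"v":26,"vek":63,"yd":33}

Derivation:
After op 1 (add /ds 9): {"ds":9,"qv":49,"v":48,"y":69}
After op 2 (add /v 17): {"ds":9,"qv":49,"v":17,"y":69}
After op 3 (add /ex 17): {"ds":9,"ex":17,"qv":49,"v":17,"y":69}
After op 4 (add /avh 5): {"avh":5,"ds":9,"ex":17,"qv":49,"v":17,"y":69}
After op 5 (remove /y): {"avh":5,"ds":9,"ex":17,"qv":49,"v":17}
After op 6 (remove /ds): {"avh":5,"ex":17,"qv":49,"v":17}
After op 7 (replace /qv 24): {"avh":5,"ex":17,"qv":24,"v":17}
After op 8 (add /gjc 34): {"avh":5,"ex":17,"gjc":34,"qv":24,"v":17}
After op 9 (remove /gjc): {"avh":5,"ex":17,"qv":24,"v":17}
After op 10 (replace /v 26): {"avh":5,"ex":17,"qv":24,"v":26}
After op 11 (add /k 62): {"avh":5,"ex":17,"k":62,"qv":24,"v":26}
After op 12 (add /vek 63): {"avh":5,"ex":17,"k":62,"qv":24,"v":26,"vek":63}
After op 13 (replace /avh 57): {"avh":57,"ex":17,"k":62,"qv":24,"v":26,"vek":63}
After op 14 (add /yd 33): {"avh":57,"ex":17,"k":62,"qv":24,"v":26,"vek":63,"yd":33}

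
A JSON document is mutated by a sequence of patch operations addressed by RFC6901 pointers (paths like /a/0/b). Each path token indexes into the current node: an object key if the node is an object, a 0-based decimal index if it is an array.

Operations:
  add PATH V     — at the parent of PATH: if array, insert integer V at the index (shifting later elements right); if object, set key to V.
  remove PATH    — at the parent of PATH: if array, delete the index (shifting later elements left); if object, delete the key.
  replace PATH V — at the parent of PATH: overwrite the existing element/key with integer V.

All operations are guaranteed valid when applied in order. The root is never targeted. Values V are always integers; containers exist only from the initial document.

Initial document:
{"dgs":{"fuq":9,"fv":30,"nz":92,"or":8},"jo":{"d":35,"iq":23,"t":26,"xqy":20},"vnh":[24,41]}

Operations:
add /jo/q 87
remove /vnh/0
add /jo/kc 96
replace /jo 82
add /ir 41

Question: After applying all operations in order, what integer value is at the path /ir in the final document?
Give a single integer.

After op 1 (add /jo/q 87): {"dgs":{"fuq":9,"fv":30,"nz":92,"or":8},"jo":{"d":35,"iq":23,"q":87,"t":26,"xqy":20},"vnh":[24,41]}
After op 2 (remove /vnh/0): {"dgs":{"fuq":9,"fv":30,"nz":92,"or":8},"jo":{"d":35,"iq":23,"q":87,"t":26,"xqy":20},"vnh":[41]}
After op 3 (add /jo/kc 96): {"dgs":{"fuq":9,"fv":30,"nz":92,"or":8},"jo":{"d":35,"iq":23,"kc":96,"q":87,"t":26,"xqy":20},"vnh":[41]}
After op 4 (replace /jo 82): {"dgs":{"fuq":9,"fv":30,"nz":92,"or":8},"jo":82,"vnh":[41]}
After op 5 (add /ir 41): {"dgs":{"fuq":9,"fv":30,"nz":92,"or":8},"ir":41,"jo":82,"vnh":[41]}
Value at /ir: 41

Answer: 41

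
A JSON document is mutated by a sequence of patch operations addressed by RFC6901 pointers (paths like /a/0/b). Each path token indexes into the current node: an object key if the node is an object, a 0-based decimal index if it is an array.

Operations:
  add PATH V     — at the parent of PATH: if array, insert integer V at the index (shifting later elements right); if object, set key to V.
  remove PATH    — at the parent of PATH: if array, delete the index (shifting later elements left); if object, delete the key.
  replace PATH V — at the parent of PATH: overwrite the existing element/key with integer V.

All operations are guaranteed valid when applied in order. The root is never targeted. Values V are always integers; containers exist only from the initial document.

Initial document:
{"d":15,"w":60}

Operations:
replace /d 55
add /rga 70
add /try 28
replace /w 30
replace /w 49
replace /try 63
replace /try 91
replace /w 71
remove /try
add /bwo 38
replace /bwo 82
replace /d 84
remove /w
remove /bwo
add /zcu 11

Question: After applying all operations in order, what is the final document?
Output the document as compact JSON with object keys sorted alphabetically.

Answer: {"d":84,"rga":70,"zcu":11}

Derivation:
After op 1 (replace /d 55): {"d":55,"w":60}
After op 2 (add /rga 70): {"d":55,"rga":70,"w":60}
After op 3 (add /try 28): {"d":55,"rga":70,"try":28,"w":60}
After op 4 (replace /w 30): {"d":55,"rga":70,"try":28,"w":30}
After op 5 (replace /w 49): {"d":55,"rga":70,"try":28,"w":49}
After op 6 (replace /try 63): {"d":55,"rga":70,"try":63,"w":49}
After op 7 (replace /try 91): {"d":55,"rga":70,"try":91,"w":49}
After op 8 (replace /w 71): {"d":55,"rga":70,"try":91,"w":71}
After op 9 (remove /try): {"d":55,"rga":70,"w":71}
After op 10 (add /bwo 38): {"bwo":38,"d":55,"rga":70,"w":71}
After op 11 (replace /bwo 82): {"bwo":82,"d":55,"rga":70,"w":71}
After op 12 (replace /d 84): {"bwo":82,"d":84,"rga":70,"w":71}
After op 13 (remove /w): {"bwo":82,"d":84,"rga":70}
After op 14 (remove /bwo): {"d":84,"rga":70}
After op 15 (add /zcu 11): {"d":84,"rga":70,"zcu":11}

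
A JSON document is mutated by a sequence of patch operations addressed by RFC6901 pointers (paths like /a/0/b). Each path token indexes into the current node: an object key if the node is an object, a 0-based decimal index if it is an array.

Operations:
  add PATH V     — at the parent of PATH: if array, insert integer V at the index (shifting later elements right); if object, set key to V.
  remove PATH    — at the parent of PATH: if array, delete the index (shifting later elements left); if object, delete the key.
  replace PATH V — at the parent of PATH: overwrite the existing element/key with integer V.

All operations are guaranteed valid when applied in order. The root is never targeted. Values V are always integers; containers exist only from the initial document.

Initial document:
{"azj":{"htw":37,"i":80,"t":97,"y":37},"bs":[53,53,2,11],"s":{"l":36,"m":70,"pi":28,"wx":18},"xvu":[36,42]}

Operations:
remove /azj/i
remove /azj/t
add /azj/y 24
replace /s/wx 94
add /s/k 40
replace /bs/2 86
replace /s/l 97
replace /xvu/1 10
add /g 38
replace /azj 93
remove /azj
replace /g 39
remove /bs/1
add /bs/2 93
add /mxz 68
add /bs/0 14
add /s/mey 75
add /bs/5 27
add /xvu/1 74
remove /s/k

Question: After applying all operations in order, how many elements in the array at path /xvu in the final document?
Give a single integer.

After op 1 (remove /azj/i): {"azj":{"htw":37,"t":97,"y":37},"bs":[53,53,2,11],"s":{"l":36,"m":70,"pi":28,"wx":18},"xvu":[36,42]}
After op 2 (remove /azj/t): {"azj":{"htw":37,"y":37},"bs":[53,53,2,11],"s":{"l":36,"m":70,"pi":28,"wx":18},"xvu":[36,42]}
After op 3 (add /azj/y 24): {"azj":{"htw":37,"y":24},"bs":[53,53,2,11],"s":{"l":36,"m":70,"pi":28,"wx":18},"xvu":[36,42]}
After op 4 (replace /s/wx 94): {"azj":{"htw":37,"y":24},"bs":[53,53,2,11],"s":{"l":36,"m":70,"pi":28,"wx":94},"xvu":[36,42]}
After op 5 (add /s/k 40): {"azj":{"htw":37,"y":24},"bs":[53,53,2,11],"s":{"k":40,"l":36,"m":70,"pi":28,"wx":94},"xvu":[36,42]}
After op 6 (replace /bs/2 86): {"azj":{"htw":37,"y":24},"bs":[53,53,86,11],"s":{"k":40,"l":36,"m":70,"pi":28,"wx":94},"xvu":[36,42]}
After op 7 (replace /s/l 97): {"azj":{"htw":37,"y":24},"bs":[53,53,86,11],"s":{"k":40,"l":97,"m":70,"pi":28,"wx":94},"xvu":[36,42]}
After op 8 (replace /xvu/1 10): {"azj":{"htw":37,"y":24},"bs":[53,53,86,11],"s":{"k":40,"l":97,"m":70,"pi":28,"wx":94},"xvu":[36,10]}
After op 9 (add /g 38): {"azj":{"htw":37,"y":24},"bs":[53,53,86,11],"g":38,"s":{"k":40,"l":97,"m":70,"pi":28,"wx":94},"xvu":[36,10]}
After op 10 (replace /azj 93): {"azj":93,"bs":[53,53,86,11],"g":38,"s":{"k":40,"l":97,"m":70,"pi":28,"wx":94},"xvu":[36,10]}
After op 11 (remove /azj): {"bs":[53,53,86,11],"g":38,"s":{"k":40,"l":97,"m":70,"pi":28,"wx":94},"xvu":[36,10]}
After op 12 (replace /g 39): {"bs":[53,53,86,11],"g":39,"s":{"k":40,"l":97,"m":70,"pi":28,"wx":94},"xvu":[36,10]}
After op 13 (remove /bs/1): {"bs":[53,86,11],"g":39,"s":{"k":40,"l":97,"m":70,"pi":28,"wx":94},"xvu":[36,10]}
After op 14 (add /bs/2 93): {"bs":[53,86,93,11],"g":39,"s":{"k":40,"l":97,"m":70,"pi":28,"wx":94},"xvu":[36,10]}
After op 15 (add /mxz 68): {"bs":[53,86,93,11],"g":39,"mxz":68,"s":{"k":40,"l":97,"m":70,"pi":28,"wx":94},"xvu":[36,10]}
After op 16 (add /bs/0 14): {"bs":[14,53,86,93,11],"g":39,"mxz":68,"s":{"k":40,"l":97,"m":70,"pi":28,"wx":94},"xvu":[36,10]}
After op 17 (add /s/mey 75): {"bs":[14,53,86,93,11],"g":39,"mxz":68,"s":{"k":40,"l":97,"m":70,"mey":75,"pi":28,"wx":94},"xvu":[36,10]}
After op 18 (add /bs/5 27): {"bs":[14,53,86,93,11,27],"g":39,"mxz":68,"s":{"k":40,"l":97,"m":70,"mey":75,"pi":28,"wx":94},"xvu":[36,10]}
After op 19 (add /xvu/1 74): {"bs":[14,53,86,93,11,27],"g":39,"mxz":68,"s":{"k":40,"l":97,"m":70,"mey":75,"pi":28,"wx":94},"xvu":[36,74,10]}
After op 20 (remove /s/k): {"bs":[14,53,86,93,11,27],"g":39,"mxz":68,"s":{"l":97,"m":70,"mey":75,"pi":28,"wx":94},"xvu":[36,74,10]}
Size at path /xvu: 3

Answer: 3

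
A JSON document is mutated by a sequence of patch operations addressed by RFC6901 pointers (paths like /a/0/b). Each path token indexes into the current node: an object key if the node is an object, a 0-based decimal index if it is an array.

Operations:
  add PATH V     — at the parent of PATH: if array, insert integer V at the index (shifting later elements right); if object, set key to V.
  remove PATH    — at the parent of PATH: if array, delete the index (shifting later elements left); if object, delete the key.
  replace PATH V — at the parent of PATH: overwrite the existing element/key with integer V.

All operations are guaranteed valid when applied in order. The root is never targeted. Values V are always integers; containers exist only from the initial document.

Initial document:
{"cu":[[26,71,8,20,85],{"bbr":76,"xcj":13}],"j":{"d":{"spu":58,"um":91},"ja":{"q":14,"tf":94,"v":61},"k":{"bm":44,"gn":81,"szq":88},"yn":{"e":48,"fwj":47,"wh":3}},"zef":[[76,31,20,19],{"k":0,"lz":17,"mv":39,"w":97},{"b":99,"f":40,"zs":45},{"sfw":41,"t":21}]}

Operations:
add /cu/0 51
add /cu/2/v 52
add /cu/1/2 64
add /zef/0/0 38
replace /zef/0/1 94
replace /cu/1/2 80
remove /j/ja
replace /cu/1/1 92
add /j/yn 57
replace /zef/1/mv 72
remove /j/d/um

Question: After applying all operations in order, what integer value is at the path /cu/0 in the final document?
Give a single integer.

After op 1 (add /cu/0 51): {"cu":[51,[26,71,8,20,85],{"bbr":76,"xcj":13}],"j":{"d":{"spu":58,"um":91},"ja":{"q":14,"tf":94,"v":61},"k":{"bm":44,"gn":81,"szq":88},"yn":{"e":48,"fwj":47,"wh":3}},"zef":[[76,31,20,19],{"k":0,"lz":17,"mv":39,"w":97},{"b":99,"f":40,"zs":45},{"sfw":41,"t":21}]}
After op 2 (add /cu/2/v 52): {"cu":[51,[26,71,8,20,85],{"bbr":76,"v":52,"xcj":13}],"j":{"d":{"spu":58,"um":91},"ja":{"q":14,"tf":94,"v":61},"k":{"bm":44,"gn":81,"szq":88},"yn":{"e":48,"fwj":47,"wh":3}},"zef":[[76,31,20,19],{"k":0,"lz":17,"mv":39,"w":97},{"b":99,"f":40,"zs":45},{"sfw":41,"t":21}]}
After op 3 (add /cu/1/2 64): {"cu":[51,[26,71,64,8,20,85],{"bbr":76,"v":52,"xcj":13}],"j":{"d":{"spu":58,"um":91},"ja":{"q":14,"tf":94,"v":61},"k":{"bm":44,"gn":81,"szq":88},"yn":{"e":48,"fwj":47,"wh":3}},"zef":[[76,31,20,19],{"k":0,"lz":17,"mv":39,"w":97},{"b":99,"f":40,"zs":45},{"sfw":41,"t":21}]}
After op 4 (add /zef/0/0 38): {"cu":[51,[26,71,64,8,20,85],{"bbr":76,"v":52,"xcj":13}],"j":{"d":{"spu":58,"um":91},"ja":{"q":14,"tf":94,"v":61},"k":{"bm":44,"gn":81,"szq":88},"yn":{"e":48,"fwj":47,"wh":3}},"zef":[[38,76,31,20,19],{"k":0,"lz":17,"mv":39,"w":97},{"b":99,"f":40,"zs":45},{"sfw":41,"t":21}]}
After op 5 (replace /zef/0/1 94): {"cu":[51,[26,71,64,8,20,85],{"bbr":76,"v":52,"xcj":13}],"j":{"d":{"spu":58,"um":91},"ja":{"q":14,"tf":94,"v":61},"k":{"bm":44,"gn":81,"szq":88},"yn":{"e":48,"fwj":47,"wh":3}},"zef":[[38,94,31,20,19],{"k":0,"lz":17,"mv":39,"w":97},{"b":99,"f":40,"zs":45},{"sfw":41,"t":21}]}
After op 6 (replace /cu/1/2 80): {"cu":[51,[26,71,80,8,20,85],{"bbr":76,"v":52,"xcj":13}],"j":{"d":{"spu":58,"um":91},"ja":{"q":14,"tf":94,"v":61},"k":{"bm":44,"gn":81,"szq":88},"yn":{"e":48,"fwj":47,"wh":3}},"zef":[[38,94,31,20,19],{"k":0,"lz":17,"mv":39,"w":97},{"b":99,"f":40,"zs":45},{"sfw":41,"t":21}]}
After op 7 (remove /j/ja): {"cu":[51,[26,71,80,8,20,85],{"bbr":76,"v":52,"xcj":13}],"j":{"d":{"spu":58,"um":91},"k":{"bm":44,"gn":81,"szq":88},"yn":{"e":48,"fwj":47,"wh":3}},"zef":[[38,94,31,20,19],{"k":0,"lz":17,"mv":39,"w":97},{"b":99,"f":40,"zs":45},{"sfw":41,"t":21}]}
After op 8 (replace /cu/1/1 92): {"cu":[51,[26,92,80,8,20,85],{"bbr":76,"v":52,"xcj":13}],"j":{"d":{"spu":58,"um":91},"k":{"bm":44,"gn":81,"szq":88},"yn":{"e":48,"fwj":47,"wh":3}},"zef":[[38,94,31,20,19],{"k":0,"lz":17,"mv":39,"w":97},{"b":99,"f":40,"zs":45},{"sfw":41,"t":21}]}
After op 9 (add /j/yn 57): {"cu":[51,[26,92,80,8,20,85],{"bbr":76,"v":52,"xcj":13}],"j":{"d":{"spu":58,"um":91},"k":{"bm":44,"gn":81,"szq":88},"yn":57},"zef":[[38,94,31,20,19],{"k":0,"lz":17,"mv":39,"w":97},{"b":99,"f":40,"zs":45},{"sfw":41,"t":21}]}
After op 10 (replace /zef/1/mv 72): {"cu":[51,[26,92,80,8,20,85],{"bbr":76,"v":52,"xcj":13}],"j":{"d":{"spu":58,"um":91},"k":{"bm":44,"gn":81,"szq":88},"yn":57},"zef":[[38,94,31,20,19],{"k":0,"lz":17,"mv":72,"w":97},{"b":99,"f":40,"zs":45},{"sfw":41,"t":21}]}
After op 11 (remove /j/d/um): {"cu":[51,[26,92,80,8,20,85],{"bbr":76,"v":52,"xcj":13}],"j":{"d":{"spu":58},"k":{"bm":44,"gn":81,"szq":88},"yn":57},"zef":[[38,94,31,20,19],{"k":0,"lz":17,"mv":72,"w":97},{"b":99,"f":40,"zs":45},{"sfw":41,"t":21}]}
Value at /cu/0: 51

Answer: 51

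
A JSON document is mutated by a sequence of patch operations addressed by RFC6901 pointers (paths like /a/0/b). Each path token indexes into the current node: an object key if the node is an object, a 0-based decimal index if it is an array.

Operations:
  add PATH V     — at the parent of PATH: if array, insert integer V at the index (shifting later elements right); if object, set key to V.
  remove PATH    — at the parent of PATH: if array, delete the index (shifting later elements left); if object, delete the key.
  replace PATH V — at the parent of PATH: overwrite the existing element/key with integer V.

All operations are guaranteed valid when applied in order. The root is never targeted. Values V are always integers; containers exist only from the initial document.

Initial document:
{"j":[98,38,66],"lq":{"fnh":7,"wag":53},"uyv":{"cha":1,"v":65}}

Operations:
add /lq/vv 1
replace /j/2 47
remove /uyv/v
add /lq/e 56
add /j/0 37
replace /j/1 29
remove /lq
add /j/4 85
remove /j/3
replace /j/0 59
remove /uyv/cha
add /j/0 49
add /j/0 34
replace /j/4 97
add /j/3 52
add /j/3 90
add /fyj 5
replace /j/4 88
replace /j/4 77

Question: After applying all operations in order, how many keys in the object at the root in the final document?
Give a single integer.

Answer: 3

Derivation:
After op 1 (add /lq/vv 1): {"j":[98,38,66],"lq":{"fnh":7,"vv":1,"wag":53},"uyv":{"cha":1,"v":65}}
After op 2 (replace /j/2 47): {"j":[98,38,47],"lq":{"fnh":7,"vv":1,"wag":53},"uyv":{"cha":1,"v":65}}
After op 3 (remove /uyv/v): {"j":[98,38,47],"lq":{"fnh":7,"vv":1,"wag":53},"uyv":{"cha":1}}
After op 4 (add /lq/e 56): {"j":[98,38,47],"lq":{"e":56,"fnh":7,"vv":1,"wag":53},"uyv":{"cha":1}}
After op 5 (add /j/0 37): {"j":[37,98,38,47],"lq":{"e":56,"fnh":7,"vv":1,"wag":53},"uyv":{"cha":1}}
After op 6 (replace /j/1 29): {"j":[37,29,38,47],"lq":{"e":56,"fnh":7,"vv":1,"wag":53},"uyv":{"cha":1}}
After op 7 (remove /lq): {"j":[37,29,38,47],"uyv":{"cha":1}}
After op 8 (add /j/4 85): {"j":[37,29,38,47,85],"uyv":{"cha":1}}
After op 9 (remove /j/3): {"j":[37,29,38,85],"uyv":{"cha":1}}
After op 10 (replace /j/0 59): {"j":[59,29,38,85],"uyv":{"cha":1}}
After op 11 (remove /uyv/cha): {"j":[59,29,38,85],"uyv":{}}
After op 12 (add /j/0 49): {"j":[49,59,29,38,85],"uyv":{}}
After op 13 (add /j/0 34): {"j":[34,49,59,29,38,85],"uyv":{}}
After op 14 (replace /j/4 97): {"j":[34,49,59,29,97,85],"uyv":{}}
After op 15 (add /j/3 52): {"j":[34,49,59,52,29,97,85],"uyv":{}}
After op 16 (add /j/3 90): {"j":[34,49,59,90,52,29,97,85],"uyv":{}}
After op 17 (add /fyj 5): {"fyj":5,"j":[34,49,59,90,52,29,97,85],"uyv":{}}
After op 18 (replace /j/4 88): {"fyj":5,"j":[34,49,59,90,88,29,97,85],"uyv":{}}
After op 19 (replace /j/4 77): {"fyj":5,"j":[34,49,59,90,77,29,97,85],"uyv":{}}
Size at the root: 3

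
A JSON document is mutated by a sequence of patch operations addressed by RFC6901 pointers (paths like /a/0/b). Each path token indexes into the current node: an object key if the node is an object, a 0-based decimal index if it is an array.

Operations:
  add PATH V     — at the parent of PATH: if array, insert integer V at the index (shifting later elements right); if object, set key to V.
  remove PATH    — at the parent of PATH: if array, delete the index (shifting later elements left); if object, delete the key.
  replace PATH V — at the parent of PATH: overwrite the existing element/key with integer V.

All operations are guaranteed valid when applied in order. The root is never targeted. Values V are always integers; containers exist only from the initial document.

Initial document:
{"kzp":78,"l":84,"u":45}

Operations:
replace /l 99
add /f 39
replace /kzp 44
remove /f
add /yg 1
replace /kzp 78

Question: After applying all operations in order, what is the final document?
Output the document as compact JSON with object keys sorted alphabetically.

Answer: {"kzp":78,"l":99,"u":45,"yg":1}

Derivation:
After op 1 (replace /l 99): {"kzp":78,"l":99,"u":45}
After op 2 (add /f 39): {"f":39,"kzp":78,"l":99,"u":45}
After op 3 (replace /kzp 44): {"f":39,"kzp":44,"l":99,"u":45}
After op 4 (remove /f): {"kzp":44,"l":99,"u":45}
After op 5 (add /yg 1): {"kzp":44,"l":99,"u":45,"yg":1}
After op 6 (replace /kzp 78): {"kzp":78,"l":99,"u":45,"yg":1}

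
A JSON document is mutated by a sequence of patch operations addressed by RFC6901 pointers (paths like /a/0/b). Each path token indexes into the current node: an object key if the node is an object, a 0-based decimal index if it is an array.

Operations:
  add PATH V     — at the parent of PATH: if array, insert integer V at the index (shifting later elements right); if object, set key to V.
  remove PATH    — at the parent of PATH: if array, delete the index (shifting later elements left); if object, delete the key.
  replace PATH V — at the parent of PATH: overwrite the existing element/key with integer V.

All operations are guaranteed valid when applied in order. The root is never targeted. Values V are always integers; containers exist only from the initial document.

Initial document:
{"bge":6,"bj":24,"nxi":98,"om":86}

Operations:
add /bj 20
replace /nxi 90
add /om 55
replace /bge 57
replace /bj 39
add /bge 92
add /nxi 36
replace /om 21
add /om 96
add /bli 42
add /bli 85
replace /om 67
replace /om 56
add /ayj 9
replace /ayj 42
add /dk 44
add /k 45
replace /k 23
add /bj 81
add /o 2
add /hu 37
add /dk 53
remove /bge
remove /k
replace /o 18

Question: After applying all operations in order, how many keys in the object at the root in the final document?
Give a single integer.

Answer: 8

Derivation:
After op 1 (add /bj 20): {"bge":6,"bj":20,"nxi":98,"om":86}
After op 2 (replace /nxi 90): {"bge":6,"bj":20,"nxi":90,"om":86}
After op 3 (add /om 55): {"bge":6,"bj":20,"nxi":90,"om":55}
After op 4 (replace /bge 57): {"bge":57,"bj":20,"nxi":90,"om":55}
After op 5 (replace /bj 39): {"bge":57,"bj":39,"nxi":90,"om":55}
After op 6 (add /bge 92): {"bge":92,"bj":39,"nxi":90,"om":55}
After op 7 (add /nxi 36): {"bge":92,"bj":39,"nxi":36,"om":55}
After op 8 (replace /om 21): {"bge":92,"bj":39,"nxi":36,"om":21}
After op 9 (add /om 96): {"bge":92,"bj":39,"nxi":36,"om":96}
After op 10 (add /bli 42): {"bge":92,"bj":39,"bli":42,"nxi":36,"om":96}
After op 11 (add /bli 85): {"bge":92,"bj":39,"bli":85,"nxi":36,"om":96}
After op 12 (replace /om 67): {"bge":92,"bj":39,"bli":85,"nxi":36,"om":67}
After op 13 (replace /om 56): {"bge":92,"bj":39,"bli":85,"nxi":36,"om":56}
After op 14 (add /ayj 9): {"ayj":9,"bge":92,"bj":39,"bli":85,"nxi":36,"om":56}
After op 15 (replace /ayj 42): {"ayj":42,"bge":92,"bj":39,"bli":85,"nxi":36,"om":56}
After op 16 (add /dk 44): {"ayj":42,"bge":92,"bj":39,"bli":85,"dk":44,"nxi":36,"om":56}
After op 17 (add /k 45): {"ayj":42,"bge":92,"bj":39,"bli":85,"dk":44,"k":45,"nxi":36,"om":56}
After op 18 (replace /k 23): {"ayj":42,"bge":92,"bj":39,"bli":85,"dk":44,"k":23,"nxi":36,"om":56}
After op 19 (add /bj 81): {"ayj":42,"bge":92,"bj":81,"bli":85,"dk":44,"k":23,"nxi":36,"om":56}
After op 20 (add /o 2): {"ayj":42,"bge":92,"bj":81,"bli":85,"dk":44,"k":23,"nxi":36,"o":2,"om":56}
After op 21 (add /hu 37): {"ayj":42,"bge":92,"bj":81,"bli":85,"dk":44,"hu":37,"k":23,"nxi":36,"o":2,"om":56}
After op 22 (add /dk 53): {"ayj":42,"bge":92,"bj":81,"bli":85,"dk":53,"hu":37,"k":23,"nxi":36,"o":2,"om":56}
After op 23 (remove /bge): {"ayj":42,"bj":81,"bli":85,"dk":53,"hu":37,"k":23,"nxi":36,"o":2,"om":56}
After op 24 (remove /k): {"ayj":42,"bj":81,"bli":85,"dk":53,"hu":37,"nxi":36,"o":2,"om":56}
After op 25 (replace /o 18): {"ayj":42,"bj":81,"bli":85,"dk":53,"hu":37,"nxi":36,"o":18,"om":56}
Size at the root: 8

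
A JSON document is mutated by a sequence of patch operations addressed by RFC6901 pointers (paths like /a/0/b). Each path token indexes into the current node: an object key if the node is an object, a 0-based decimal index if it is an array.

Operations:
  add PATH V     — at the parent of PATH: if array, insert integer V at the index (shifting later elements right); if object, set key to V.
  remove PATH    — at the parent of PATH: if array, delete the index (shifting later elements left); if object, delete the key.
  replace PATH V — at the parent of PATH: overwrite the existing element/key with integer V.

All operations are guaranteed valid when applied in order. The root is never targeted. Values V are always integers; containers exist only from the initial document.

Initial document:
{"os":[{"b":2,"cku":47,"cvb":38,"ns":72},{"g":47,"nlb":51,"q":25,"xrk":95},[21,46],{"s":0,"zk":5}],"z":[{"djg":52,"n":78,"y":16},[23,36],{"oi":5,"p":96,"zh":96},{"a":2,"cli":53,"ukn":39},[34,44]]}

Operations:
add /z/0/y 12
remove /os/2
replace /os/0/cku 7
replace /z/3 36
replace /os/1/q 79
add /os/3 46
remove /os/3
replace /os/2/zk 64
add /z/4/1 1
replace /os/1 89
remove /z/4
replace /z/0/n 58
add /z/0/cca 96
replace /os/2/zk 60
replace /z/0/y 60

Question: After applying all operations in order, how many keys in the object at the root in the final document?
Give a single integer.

After op 1 (add /z/0/y 12): {"os":[{"b":2,"cku":47,"cvb":38,"ns":72},{"g":47,"nlb":51,"q":25,"xrk":95},[21,46],{"s":0,"zk":5}],"z":[{"djg":52,"n":78,"y":12},[23,36],{"oi":5,"p":96,"zh":96},{"a":2,"cli":53,"ukn":39},[34,44]]}
After op 2 (remove /os/2): {"os":[{"b":2,"cku":47,"cvb":38,"ns":72},{"g":47,"nlb":51,"q":25,"xrk":95},{"s":0,"zk":5}],"z":[{"djg":52,"n":78,"y":12},[23,36],{"oi":5,"p":96,"zh":96},{"a":2,"cli":53,"ukn":39},[34,44]]}
After op 3 (replace /os/0/cku 7): {"os":[{"b":2,"cku":7,"cvb":38,"ns":72},{"g":47,"nlb":51,"q":25,"xrk":95},{"s":0,"zk":5}],"z":[{"djg":52,"n":78,"y":12},[23,36],{"oi":5,"p":96,"zh":96},{"a":2,"cli":53,"ukn":39},[34,44]]}
After op 4 (replace /z/3 36): {"os":[{"b":2,"cku":7,"cvb":38,"ns":72},{"g":47,"nlb":51,"q":25,"xrk":95},{"s":0,"zk":5}],"z":[{"djg":52,"n":78,"y":12},[23,36],{"oi":5,"p":96,"zh":96},36,[34,44]]}
After op 5 (replace /os/1/q 79): {"os":[{"b":2,"cku":7,"cvb":38,"ns":72},{"g":47,"nlb":51,"q":79,"xrk":95},{"s":0,"zk":5}],"z":[{"djg":52,"n":78,"y":12},[23,36],{"oi":5,"p":96,"zh":96},36,[34,44]]}
After op 6 (add /os/3 46): {"os":[{"b":2,"cku":7,"cvb":38,"ns":72},{"g":47,"nlb":51,"q":79,"xrk":95},{"s":0,"zk":5},46],"z":[{"djg":52,"n":78,"y":12},[23,36],{"oi":5,"p":96,"zh":96},36,[34,44]]}
After op 7 (remove /os/3): {"os":[{"b":2,"cku":7,"cvb":38,"ns":72},{"g":47,"nlb":51,"q":79,"xrk":95},{"s":0,"zk":5}],"z":[{"djg":52,"n":78,"y":12},[23,36],{"oi":5,"p":96,"zh":96},36,[34,44]]}
After op 8 (replace /os/2/zk 64): {"os":[{"b":2,"cku":7,"cvb":38,"ns":72},{"g":47,"nlb":51,"q":79,"xrk":95},{"s":0,"zk":64}],"z":[{"djg":52,"n":78,"y":12},[23,36],{"oi":5,"p":96,"zh":96},36,[34,44]]}
After op 9 (add /z/4/1 1): {"os":[{"b":2,"cku":7,"cvb":38,"ns":72},{"g":47,"nlb":51,"q":79,"xrk":95},{"s":0,"zk":64}],"z":[{"djg":52,"n":78,"y":12},[23,36],{"oi":5,"p":96,"zh":96},36,[34,1,44]]}
After op 10 (replace /os/1 89): {"os":[{"b":2,"cku":7,"cvb":38,"ns":72},89,{"s":0,"zk":64}],"z":[{"djg":52,"n":78,"y":12},[23,36],{"oi":5,"p":96,"zh":96},36,[34,1,44]]}
After op 11 (remove /z/4): {"os":[{"b":2,"cku":7,"cvb":38,"ns":72},89,{"s":0,"zk":64}],"z":[{"djg":52,"n":78,"y":12},[23,36],{"oi":5,"p":96,"zh":96},36]}
After op 12 (replace /z/0/n 58): {"os":[{"b":2,"cku":7,"cvb":38,"ns":72},89,{"s":0,"zk":64}],"z":[{"djg":52,"n":58,"y":12},[23,36],{"oi":5,"p":96,"zh":96},36]}
After op 13 (add /z/0/cca 96): {"os":[{"b":2,"cku":7,"cvb":38,"ns":72},89,{"s":0,"zk":64}],"z":[{"cca":96,"djg":52,"n":58,"y":12},[23,36],{"oi":5,"p":96,"zh":96},36]}
After op 14 (replace /os/2/zk 60): {"os":[{"b":2,"cku":7,"cvb":38,"ns":72},89,{"s":0,"zk":60}],"z":[{"cca":96,"djg":52,"n":58,"y":12},[23,36],{"oi":5,"p":96,"zh":96},36]}
After op 15 (replace /z/0/y 60): {"os":[{"b":2,"cku":7,"cvb":38,"ns":72},89,{"s":0,"zk":60}],"z":[{"cca":96,"djg":52,"n":58,"y":60},[23,36],{"oi":5,"p":96,"zh":96},36]}
Size at the root: 2

Answer: 2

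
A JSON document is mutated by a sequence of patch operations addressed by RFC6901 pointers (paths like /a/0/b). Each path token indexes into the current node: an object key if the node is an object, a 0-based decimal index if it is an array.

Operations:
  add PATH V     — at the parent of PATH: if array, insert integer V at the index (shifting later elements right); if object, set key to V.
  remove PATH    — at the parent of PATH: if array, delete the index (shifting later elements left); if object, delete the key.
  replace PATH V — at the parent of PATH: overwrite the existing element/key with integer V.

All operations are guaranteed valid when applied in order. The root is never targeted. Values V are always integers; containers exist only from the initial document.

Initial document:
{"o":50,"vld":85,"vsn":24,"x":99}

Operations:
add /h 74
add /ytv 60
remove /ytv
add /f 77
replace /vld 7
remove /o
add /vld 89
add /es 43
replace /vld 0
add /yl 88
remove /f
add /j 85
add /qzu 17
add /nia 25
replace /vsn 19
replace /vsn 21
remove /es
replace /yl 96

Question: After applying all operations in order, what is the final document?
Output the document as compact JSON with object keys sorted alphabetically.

Answer: {"h":74,"j":85,"nia":25,"qzu":17,"vld":0,"vsn":21,"x":99,"yl":96}

Derivation:
After op 1 (add /h 74): {"h":74,"o":50,"vld":85,"vsn":24,"x":99}
After op 2 (add /ytv 60): {"h":74,"o":50,"vld":85,"vsn":24,"x":99,"ytv":60}
After op 3 (remove /ytv): {"h":74,"o":50,"vld":85,"vsn":24,"x":99}
After op 4 (add /f 77): {"f":77,"h":74,"o":50,"vld":85,"vsn":24,"x":99}
After op 5 (replace /vld 7): {"f":77,"h":74,"o":50,"vld":7,"vsn":24,"x":99}
After op 6 (remove /o): {"f":77,"h":74,"vld":7,"vsn":24,"x":99}
After op 7 (add /vld 89): {"f":77,"h":74,"vld":89,"vsn":24,"x":99}
After op 8 (add /es 43): {"es":43,"f":77,"h":74,"vld":89,"vsn":24,"x":99}
After op 9 (replace /vld 0): {"es":43,"f":77,"h":74,"vld":0,"vsn":24,"x":99}
After op 10 (add /yl 88): {"es":43,"f":77,"h":74,"vld":0,"vsn":24,"x":99,"yl":88}
After op 11 (remove /f): {"es":43,"h":74,"vld":0,"vsn":24,"x":99,"yl":88}
After op 12 (add /j 85): {"es":43,"h":74,"j":85,"vld":0,"vsn":24,"x":99,"yl":88}
After op 13 (add /qzu 17): {"es":43,"h":74,"j":85,"qzu":17,"vld":0,"vsn":24,"x":99,"yl":88}
After op 14 (add /nia 25): {"es":43,"h":74,"j":85,"nia":25,"qzu":17,"vld":0,"vsn":24,"x":99,"yl":88}
After op 15 (replace /vsn 19): {"es":43,"h":74,"j":85,"nia":25,"qzu":17,"vld":0,"vsn":19,"x":99,"yl":88}
After op 16 (replace /vsn 21): {"es":43,"h":74,"j":85,"nia":25,"qzu":17,"vld":0,"vsn":21,"x":99,"yl":88}
After op 17 (remove /es): {"h":74,"j":85,"nia":25,"qzu":17,"vld":0,"vsn":21,"x":99,"yl":88}
After op 18 (replace /yl 96): {"h":74,"j":85,"nia":25,"qzu":17,"vld":0,"vsn":21,"x":99,"yl":96}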